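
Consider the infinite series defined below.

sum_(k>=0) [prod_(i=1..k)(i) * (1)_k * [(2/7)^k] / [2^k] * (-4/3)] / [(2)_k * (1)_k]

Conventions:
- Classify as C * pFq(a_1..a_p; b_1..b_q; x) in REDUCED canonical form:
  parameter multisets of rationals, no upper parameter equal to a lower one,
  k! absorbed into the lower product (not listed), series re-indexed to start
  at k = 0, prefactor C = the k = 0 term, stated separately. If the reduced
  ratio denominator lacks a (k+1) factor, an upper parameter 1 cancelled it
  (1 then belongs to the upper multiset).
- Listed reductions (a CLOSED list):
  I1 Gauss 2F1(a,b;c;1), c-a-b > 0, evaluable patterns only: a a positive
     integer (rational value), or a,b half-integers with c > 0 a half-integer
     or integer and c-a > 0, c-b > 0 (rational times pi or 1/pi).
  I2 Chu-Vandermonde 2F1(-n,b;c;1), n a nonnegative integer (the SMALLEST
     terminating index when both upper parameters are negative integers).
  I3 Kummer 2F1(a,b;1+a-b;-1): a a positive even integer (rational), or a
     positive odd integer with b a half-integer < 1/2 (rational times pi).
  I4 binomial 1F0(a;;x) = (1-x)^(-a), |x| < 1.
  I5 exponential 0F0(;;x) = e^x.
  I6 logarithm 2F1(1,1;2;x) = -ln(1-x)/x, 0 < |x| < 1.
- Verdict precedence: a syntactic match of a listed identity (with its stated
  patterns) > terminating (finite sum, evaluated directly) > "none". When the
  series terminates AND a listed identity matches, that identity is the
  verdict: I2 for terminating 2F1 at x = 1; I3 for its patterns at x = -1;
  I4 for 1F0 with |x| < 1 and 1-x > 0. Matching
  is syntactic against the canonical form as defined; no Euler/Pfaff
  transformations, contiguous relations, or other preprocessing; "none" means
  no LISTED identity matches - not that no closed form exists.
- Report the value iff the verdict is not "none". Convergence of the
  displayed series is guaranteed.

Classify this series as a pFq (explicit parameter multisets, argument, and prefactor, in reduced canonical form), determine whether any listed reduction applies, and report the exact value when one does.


Classification (C = -4/3): 2F1 with upper {1, 1}, lower {2}, argument x = 1/7. Verdict: the logarithmic series (I6) fires (the logarithm: parameters (1,1;2), x = 1/7). Hence: (28/3) * ln(6/7).

First insight: from the first term -4/3: the two k-th powers (prefactor -4/3) combine into one argument.
Step ratio: r(k) = (1/7) * (k+1) (k+1) / [(k+2) (k+1)] ; factor over Q: parameters, x = (1/7), and C = -4/3.


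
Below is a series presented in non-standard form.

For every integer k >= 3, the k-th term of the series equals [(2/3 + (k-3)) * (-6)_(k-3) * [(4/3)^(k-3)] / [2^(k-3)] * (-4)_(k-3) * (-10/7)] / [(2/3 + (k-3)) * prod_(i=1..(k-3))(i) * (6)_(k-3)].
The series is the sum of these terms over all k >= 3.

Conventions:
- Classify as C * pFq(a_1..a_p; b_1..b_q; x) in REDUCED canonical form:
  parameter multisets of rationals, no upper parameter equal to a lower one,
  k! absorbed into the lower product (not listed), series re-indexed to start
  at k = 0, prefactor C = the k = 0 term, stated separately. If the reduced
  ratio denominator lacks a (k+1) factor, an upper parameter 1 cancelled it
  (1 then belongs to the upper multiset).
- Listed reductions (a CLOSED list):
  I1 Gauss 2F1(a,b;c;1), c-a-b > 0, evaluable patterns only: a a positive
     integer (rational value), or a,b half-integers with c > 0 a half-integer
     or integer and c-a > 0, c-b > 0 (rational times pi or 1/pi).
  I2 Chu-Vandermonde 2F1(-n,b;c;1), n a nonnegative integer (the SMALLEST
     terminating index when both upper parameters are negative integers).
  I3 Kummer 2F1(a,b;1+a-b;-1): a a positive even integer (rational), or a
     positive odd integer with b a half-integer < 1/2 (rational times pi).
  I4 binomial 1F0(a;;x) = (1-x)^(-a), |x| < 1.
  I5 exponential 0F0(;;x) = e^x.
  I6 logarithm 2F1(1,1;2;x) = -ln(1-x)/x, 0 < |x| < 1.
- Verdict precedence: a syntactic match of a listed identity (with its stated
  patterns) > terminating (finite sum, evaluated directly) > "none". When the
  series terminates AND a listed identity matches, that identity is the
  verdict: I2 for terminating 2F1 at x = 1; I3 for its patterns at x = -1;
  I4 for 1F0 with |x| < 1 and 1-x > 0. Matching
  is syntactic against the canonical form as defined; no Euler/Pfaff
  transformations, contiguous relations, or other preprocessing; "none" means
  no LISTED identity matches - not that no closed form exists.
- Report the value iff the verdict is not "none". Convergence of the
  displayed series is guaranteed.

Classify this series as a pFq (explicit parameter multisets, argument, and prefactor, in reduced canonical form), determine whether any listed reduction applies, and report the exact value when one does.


Key observation: t_0 being -10/7, the two k-th powers (C = -10/7, x = 2/3) combine into one argument.
Step ratio: r(k) = (2/3) * (k-6) (k-4) / [(k+6) (k+1)] ; factor over Q: parameters, x = (2/3), and C = -10/7.

The series (x = 2/3) is 2F1: upper {-6, -4}, lower {6}, prefactor -10/7. Verdict: terminating - no listed pattern fits, but -4 in the upper list cuts the series at k = 4; direct evaluation. Exact value: -102370/11907.


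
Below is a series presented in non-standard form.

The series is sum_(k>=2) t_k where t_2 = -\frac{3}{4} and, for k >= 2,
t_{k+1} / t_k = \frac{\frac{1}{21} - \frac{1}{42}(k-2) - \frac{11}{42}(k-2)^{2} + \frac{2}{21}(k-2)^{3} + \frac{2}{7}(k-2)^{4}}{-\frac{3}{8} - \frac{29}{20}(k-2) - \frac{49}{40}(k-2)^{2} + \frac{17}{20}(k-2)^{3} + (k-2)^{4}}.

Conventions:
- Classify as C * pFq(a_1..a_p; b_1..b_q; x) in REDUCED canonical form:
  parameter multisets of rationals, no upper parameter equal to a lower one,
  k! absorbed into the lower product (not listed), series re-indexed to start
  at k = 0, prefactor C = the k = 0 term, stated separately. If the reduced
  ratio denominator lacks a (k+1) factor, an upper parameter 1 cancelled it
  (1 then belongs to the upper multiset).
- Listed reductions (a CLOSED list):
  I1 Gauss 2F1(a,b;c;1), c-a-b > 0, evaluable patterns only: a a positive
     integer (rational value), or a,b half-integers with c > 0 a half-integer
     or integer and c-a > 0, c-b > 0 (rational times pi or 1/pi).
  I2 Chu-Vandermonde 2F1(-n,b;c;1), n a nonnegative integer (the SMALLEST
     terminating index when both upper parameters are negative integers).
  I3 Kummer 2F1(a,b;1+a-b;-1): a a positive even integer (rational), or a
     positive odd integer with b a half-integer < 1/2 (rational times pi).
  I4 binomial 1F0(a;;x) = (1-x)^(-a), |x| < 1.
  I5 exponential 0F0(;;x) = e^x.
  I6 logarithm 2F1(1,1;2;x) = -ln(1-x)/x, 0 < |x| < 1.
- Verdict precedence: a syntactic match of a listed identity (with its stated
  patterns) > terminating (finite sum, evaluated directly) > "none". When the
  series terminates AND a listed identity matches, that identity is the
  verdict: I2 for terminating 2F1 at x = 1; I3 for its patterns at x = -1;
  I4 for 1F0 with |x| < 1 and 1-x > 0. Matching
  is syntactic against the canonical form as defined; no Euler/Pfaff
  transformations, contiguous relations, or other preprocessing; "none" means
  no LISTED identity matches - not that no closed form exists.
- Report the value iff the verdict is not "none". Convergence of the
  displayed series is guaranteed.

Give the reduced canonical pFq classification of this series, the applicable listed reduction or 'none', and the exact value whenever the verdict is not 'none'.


Prefactor -\frac{3}{4}, argument \frac{2}{7}: 3F2 with upper {-\frac{2}{3}, -\frac{1}{2}, 1} over lower {-\frac{5}{4}, \frac{3}{5}}. Verdict: none - this 3F2 at x = \frac{2}{7} matches no listed pattern, and upper {-\frac{2}{3}, -\frac{1}{2}, 1} holds no stopper.

Key step: t_0 being -\frac{3}{4}, the ratio is unreduced: k + 1/2 divides both sides (prefactor -3/4).
Consecutive-term ratio: r(k) = \frac{2}{7} * (k-\frac{2}{3}) (k-\frac{1}{2}) (k+1) / [(k-\frac{5}{4}) (k+\frac{3}{5}) (k+1)] - rational in k, leading ratio \frac{2}{7}; with t_0 = -\frac{3}{4}, classification follows.


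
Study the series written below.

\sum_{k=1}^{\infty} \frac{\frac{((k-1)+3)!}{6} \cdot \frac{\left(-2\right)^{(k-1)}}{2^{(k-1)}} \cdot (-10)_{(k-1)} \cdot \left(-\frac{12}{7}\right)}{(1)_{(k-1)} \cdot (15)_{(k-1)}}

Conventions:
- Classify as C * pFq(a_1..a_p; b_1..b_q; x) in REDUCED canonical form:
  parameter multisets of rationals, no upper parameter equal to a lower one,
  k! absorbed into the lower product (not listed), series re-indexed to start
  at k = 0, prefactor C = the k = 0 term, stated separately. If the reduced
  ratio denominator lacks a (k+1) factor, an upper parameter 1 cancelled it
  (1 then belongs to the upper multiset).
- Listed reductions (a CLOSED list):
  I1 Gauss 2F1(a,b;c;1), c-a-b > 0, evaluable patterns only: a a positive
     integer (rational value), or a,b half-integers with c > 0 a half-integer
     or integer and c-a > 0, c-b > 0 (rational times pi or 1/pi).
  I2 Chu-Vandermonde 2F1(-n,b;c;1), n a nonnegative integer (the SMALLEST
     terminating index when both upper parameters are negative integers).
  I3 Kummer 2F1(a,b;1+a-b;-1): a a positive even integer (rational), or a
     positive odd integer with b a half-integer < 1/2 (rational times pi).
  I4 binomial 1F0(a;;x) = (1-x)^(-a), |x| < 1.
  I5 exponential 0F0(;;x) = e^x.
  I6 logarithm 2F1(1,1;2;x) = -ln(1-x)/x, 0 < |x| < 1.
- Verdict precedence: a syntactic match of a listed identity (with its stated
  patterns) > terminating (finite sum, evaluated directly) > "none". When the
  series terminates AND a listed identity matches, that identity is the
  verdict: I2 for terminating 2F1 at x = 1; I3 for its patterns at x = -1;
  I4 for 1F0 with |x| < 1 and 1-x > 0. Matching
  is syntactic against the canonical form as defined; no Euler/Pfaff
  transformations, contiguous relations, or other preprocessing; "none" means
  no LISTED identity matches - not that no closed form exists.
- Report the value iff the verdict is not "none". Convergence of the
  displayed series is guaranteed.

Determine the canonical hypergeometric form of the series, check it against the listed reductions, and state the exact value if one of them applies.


Structural cue: t_0 being -\frac{12}{7}, the factorial ratio (C = -12/7, x = -1) (k+a-1)!/(a-1)! is a rising factorial (a)_k.
Step ratio: r(k) = -1 * (k-10) (k+4) / [(k+15) (k+1)] ; factor over Q: parameters, x = -1, and C = -\frac{12}{7}.

With C = -\frac{12}{7}: the canonical form is 2F1(-10, 4; 15; -1). Verdict: Kummer's theorem (I3) applies (x = -1; c = 15 equals 1+a-b for upper {-10, 4}: listed pattern). Sum: -26.


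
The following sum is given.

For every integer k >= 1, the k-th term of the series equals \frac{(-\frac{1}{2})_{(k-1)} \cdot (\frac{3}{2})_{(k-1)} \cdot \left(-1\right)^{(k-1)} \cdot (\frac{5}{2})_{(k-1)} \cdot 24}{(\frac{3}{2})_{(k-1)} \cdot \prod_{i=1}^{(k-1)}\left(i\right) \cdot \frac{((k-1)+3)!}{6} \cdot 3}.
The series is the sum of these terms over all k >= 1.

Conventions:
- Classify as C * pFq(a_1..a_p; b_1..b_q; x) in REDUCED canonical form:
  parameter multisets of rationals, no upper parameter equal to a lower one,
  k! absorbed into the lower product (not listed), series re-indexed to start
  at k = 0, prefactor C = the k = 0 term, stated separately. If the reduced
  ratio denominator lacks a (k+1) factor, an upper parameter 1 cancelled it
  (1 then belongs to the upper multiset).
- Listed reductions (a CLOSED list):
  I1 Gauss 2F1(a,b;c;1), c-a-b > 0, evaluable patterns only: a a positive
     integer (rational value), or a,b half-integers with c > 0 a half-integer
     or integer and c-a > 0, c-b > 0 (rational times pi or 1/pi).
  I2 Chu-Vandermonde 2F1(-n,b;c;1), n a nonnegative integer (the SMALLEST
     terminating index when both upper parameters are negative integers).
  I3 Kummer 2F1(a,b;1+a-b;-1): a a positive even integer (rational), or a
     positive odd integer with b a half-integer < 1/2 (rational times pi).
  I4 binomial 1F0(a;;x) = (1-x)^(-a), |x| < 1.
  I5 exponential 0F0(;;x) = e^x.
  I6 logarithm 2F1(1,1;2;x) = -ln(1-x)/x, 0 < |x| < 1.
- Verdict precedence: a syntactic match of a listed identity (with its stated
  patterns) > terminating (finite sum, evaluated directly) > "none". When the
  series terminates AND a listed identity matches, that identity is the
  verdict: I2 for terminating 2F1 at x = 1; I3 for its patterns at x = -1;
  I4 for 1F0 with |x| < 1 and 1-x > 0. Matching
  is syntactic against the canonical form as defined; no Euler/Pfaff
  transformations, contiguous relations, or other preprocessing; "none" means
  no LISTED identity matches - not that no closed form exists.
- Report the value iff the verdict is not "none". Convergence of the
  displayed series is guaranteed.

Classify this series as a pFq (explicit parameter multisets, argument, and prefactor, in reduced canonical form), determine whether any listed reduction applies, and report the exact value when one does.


With C = 8: the canonical form is 2F1(-\frac{1}{2}, \frac{5}{2}; 4; -1). Verdict: none. A 2F1 with upper {-\frac{1}{2}, \frac{5}{2}} fits none of I1-I6 at x = -1; the sum runs forever.

The tell: x = -1 and the product of the first k integers (C = 8, x = -1) is k!.
Ratio: r(k) = -1 * (k-\frac{1}{2}) (k+\frac{5}{2}) / [(k+4) (k+1)] - rational in k, leading ratio -1; with t_0 = 8, classification follows.


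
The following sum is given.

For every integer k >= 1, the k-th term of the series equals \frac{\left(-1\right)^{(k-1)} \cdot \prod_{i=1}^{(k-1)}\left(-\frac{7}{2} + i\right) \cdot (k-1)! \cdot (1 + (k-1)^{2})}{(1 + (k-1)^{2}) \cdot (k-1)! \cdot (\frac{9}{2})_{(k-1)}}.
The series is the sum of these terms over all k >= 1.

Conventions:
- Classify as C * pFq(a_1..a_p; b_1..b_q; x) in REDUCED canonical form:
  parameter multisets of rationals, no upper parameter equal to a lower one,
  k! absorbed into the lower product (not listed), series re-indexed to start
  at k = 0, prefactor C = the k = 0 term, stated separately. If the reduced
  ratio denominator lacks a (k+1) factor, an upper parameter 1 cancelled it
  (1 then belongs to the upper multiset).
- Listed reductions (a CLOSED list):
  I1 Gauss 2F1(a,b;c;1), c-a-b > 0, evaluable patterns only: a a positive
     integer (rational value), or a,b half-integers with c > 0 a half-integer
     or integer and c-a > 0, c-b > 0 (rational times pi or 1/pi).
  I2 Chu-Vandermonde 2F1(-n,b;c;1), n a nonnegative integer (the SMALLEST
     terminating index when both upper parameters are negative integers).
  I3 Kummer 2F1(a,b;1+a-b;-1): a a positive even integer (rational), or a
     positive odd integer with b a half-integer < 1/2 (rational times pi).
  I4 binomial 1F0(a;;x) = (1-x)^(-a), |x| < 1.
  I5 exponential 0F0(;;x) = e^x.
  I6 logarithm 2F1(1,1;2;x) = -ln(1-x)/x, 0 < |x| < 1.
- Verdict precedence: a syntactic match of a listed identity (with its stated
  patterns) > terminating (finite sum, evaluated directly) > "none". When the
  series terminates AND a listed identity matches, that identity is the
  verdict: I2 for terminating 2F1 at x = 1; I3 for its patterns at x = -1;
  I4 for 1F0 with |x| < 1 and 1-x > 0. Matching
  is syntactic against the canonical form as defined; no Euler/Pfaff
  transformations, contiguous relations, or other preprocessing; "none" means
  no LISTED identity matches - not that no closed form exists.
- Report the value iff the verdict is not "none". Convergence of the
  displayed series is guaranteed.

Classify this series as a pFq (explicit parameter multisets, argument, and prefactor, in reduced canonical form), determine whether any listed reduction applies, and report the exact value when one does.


Classification (C = 1): 2F1 with upper {-\frac{5}{2}, 1}, lower {\frac{9}{2}}, argument x = -1. Verdict at x = -1: the Kummer evaluation I3 matches (x = -1; c = \frac{9}{2} equals 1+a-b for upper {-\frac{5}{2}, 1}: listed pattern). Its exact value is \frac{35}{64} \cdot \pi.

Key step: t_0 = 1 here, and the factorial ratio (prefactor 1) (k+a-1)!/(a-1)! is a rising factorial (a)_k.
Step ratio: r(k) = -1 * (k-\frac{5}{2}) (k+1) / [(k+\frac{9}{2}) (k+1)] ; factor over Q: parameters, x = -1, and C = 1.


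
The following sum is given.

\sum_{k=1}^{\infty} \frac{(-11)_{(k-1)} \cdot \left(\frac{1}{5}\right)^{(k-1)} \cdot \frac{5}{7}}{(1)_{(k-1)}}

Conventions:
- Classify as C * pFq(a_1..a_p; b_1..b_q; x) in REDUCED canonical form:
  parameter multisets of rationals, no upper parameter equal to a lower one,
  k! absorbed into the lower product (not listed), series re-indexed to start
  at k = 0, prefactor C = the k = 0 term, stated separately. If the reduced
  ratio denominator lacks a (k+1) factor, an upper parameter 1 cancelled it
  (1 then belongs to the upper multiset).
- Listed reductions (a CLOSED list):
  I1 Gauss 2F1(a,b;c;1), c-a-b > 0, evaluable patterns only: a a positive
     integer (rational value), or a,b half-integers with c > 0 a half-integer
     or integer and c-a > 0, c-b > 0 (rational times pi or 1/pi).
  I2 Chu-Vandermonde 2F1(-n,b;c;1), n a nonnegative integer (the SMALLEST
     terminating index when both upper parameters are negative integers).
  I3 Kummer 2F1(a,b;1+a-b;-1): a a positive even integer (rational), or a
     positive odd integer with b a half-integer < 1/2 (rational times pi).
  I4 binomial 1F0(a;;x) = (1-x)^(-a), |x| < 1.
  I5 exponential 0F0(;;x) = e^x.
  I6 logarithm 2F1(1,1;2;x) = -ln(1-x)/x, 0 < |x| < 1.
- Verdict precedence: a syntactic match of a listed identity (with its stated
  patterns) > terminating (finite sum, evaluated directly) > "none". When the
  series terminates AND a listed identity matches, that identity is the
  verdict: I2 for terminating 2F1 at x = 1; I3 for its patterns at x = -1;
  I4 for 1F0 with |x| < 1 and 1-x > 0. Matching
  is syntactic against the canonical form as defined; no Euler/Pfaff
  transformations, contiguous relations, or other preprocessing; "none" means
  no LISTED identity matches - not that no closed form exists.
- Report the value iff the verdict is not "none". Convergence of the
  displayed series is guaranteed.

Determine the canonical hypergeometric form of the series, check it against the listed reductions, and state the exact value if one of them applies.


Key step: with t_0 = \frac{5}{7}, (1)_k (C = 5/7, x = 1/5) is k! itself.
Adjacent-term ratio: r(k) = \frac{1}{5} * (k-11) / [(k+1)] ; factor over Q: parameters, x = \frac{1}{5}, and C = \frac{5}{7}.

Reduced: x = \frac{1}{5}, 1F0, upper = {-11}, lower = {-}, C = \frac{5}{7}. Verdict: the I4 binomial reduction applies (the 1F0 binomial series: exponent 11, x = \frac{1}{5}). Exact value: \frac{4194304}{68359375}.


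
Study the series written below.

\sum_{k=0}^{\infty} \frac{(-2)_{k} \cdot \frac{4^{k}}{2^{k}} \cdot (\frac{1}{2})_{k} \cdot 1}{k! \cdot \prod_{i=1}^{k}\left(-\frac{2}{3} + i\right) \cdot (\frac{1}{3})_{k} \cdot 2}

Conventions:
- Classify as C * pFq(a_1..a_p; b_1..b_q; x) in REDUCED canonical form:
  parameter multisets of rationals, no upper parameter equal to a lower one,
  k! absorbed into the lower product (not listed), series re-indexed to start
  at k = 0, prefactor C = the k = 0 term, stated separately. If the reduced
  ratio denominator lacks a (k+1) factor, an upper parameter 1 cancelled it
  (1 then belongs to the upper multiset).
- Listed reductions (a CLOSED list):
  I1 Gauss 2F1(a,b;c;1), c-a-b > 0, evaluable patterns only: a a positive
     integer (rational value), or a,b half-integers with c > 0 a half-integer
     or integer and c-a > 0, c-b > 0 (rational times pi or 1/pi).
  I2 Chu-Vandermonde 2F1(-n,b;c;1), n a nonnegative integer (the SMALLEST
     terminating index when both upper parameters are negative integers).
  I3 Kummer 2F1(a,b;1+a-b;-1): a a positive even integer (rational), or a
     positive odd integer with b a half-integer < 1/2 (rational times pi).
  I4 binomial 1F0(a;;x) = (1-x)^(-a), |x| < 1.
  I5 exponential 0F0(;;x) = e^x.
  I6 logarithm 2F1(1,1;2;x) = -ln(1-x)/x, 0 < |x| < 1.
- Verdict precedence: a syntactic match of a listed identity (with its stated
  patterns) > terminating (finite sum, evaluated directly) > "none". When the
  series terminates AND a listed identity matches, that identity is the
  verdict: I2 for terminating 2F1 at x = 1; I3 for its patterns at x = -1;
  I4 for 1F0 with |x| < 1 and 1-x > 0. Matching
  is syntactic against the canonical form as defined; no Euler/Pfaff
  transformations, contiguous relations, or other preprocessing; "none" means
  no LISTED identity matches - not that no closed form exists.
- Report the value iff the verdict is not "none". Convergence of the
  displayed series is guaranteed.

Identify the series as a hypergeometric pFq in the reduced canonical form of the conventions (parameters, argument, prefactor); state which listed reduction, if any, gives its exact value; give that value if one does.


Classification (C = \frac{1}{2}): 2F2 with upper {-2, \frac{1}{2}}, lower {\frac{1}{3}, \frac{1}{3}}, argument x = 2. Verdict: terminating - the sum ends at index 2 because -2 is a negative integer; exact evaluation follows. Hence: -\frac{29}{32}.

Structural cue: with t_0 = \frac{1}{2}, the lower running product (prefactor 1/2) is a rising factorial.
Consecutive-term ratio: r(k) = 2 * (k-2) (k+\frac{1}{2}) / [(k+\frac{1}{3}) (k+\frac{1}{3}) (k+1)] - rational in k, leading ratio 2; with t_0 = \frac{1}{2}, classification follows.


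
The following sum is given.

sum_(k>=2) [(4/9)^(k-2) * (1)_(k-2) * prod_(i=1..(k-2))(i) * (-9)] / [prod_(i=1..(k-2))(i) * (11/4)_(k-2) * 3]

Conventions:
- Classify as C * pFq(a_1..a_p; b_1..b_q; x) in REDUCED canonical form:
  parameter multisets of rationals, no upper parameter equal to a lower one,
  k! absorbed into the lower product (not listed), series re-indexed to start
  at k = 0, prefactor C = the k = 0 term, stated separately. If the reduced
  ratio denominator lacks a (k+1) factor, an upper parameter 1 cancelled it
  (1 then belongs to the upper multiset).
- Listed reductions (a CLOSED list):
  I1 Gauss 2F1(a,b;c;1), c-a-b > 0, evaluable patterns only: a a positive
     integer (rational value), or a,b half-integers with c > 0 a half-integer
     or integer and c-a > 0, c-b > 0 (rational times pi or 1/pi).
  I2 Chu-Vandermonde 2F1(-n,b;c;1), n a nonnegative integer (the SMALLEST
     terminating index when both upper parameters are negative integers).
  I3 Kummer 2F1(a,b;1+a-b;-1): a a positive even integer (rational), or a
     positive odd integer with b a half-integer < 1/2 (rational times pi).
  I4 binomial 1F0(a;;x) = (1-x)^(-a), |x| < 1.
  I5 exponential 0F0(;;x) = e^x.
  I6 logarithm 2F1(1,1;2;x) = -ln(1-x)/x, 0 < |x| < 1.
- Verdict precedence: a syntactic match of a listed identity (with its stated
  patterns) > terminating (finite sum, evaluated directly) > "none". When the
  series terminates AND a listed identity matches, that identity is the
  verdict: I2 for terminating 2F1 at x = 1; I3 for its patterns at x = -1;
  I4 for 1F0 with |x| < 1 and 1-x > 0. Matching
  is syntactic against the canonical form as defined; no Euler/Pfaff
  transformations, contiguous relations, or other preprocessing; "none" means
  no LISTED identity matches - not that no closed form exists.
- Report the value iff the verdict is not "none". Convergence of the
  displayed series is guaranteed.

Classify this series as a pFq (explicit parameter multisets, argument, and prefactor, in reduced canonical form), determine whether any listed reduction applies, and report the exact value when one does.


This is -3 * 2F1(1, 1; 11/4; 4/9) in reduced canonical form. Verdict: none. A 2F1 with upper {1, 1} fits none of I1-I6 at x = 4/9; the sum runs forever.

First insight: with t_0 = -3, the product of the first k integers (C = -3, x = 4/9) is k!.
Term ratio: r(k) = (4/9) * (k+1) (k+1) / [(k+11/4) (k+1)] - poly over poly, x = (4/9) from leading terms; C = -3 at k = 0.


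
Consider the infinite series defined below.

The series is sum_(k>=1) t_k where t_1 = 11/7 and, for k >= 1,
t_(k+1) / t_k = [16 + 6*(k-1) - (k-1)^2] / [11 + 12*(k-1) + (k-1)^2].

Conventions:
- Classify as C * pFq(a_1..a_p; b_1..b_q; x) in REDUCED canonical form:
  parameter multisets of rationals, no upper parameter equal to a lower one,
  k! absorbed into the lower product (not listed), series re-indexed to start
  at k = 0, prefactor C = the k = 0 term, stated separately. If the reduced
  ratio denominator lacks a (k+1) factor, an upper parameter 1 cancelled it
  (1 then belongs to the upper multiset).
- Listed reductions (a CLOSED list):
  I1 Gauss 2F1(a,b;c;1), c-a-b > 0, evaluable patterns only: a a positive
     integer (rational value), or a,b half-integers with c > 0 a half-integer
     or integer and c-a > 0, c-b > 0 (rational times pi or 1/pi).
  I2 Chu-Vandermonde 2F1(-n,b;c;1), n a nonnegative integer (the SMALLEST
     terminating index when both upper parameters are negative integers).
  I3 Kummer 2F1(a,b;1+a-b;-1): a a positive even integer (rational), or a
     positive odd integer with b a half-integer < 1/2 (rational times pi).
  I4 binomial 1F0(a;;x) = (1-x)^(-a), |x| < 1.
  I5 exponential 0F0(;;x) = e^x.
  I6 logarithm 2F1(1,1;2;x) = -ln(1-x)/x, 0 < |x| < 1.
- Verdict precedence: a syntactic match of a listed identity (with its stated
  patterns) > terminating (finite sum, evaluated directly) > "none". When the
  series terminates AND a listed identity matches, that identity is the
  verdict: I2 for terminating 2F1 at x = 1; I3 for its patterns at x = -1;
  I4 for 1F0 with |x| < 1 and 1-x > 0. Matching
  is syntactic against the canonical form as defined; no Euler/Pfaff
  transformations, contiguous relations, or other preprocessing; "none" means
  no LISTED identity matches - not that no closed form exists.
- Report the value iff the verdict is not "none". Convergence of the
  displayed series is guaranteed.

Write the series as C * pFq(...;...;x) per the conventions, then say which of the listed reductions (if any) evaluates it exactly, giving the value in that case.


Canonical form: C = 11/7 times 2F1 with upper {-8, 2}, lower {11}, x = -1. Verdict (x = -1): Kummer's theorem (I3) applies (x = -1; c = 11 equals 1+a-b for upper {-8, 2}: listed pattern). Its exact value is 55/7.

Structural cue: x = (-1) and the expanded ratio factors over Q; C = 11/7, roots give parameters.
Term ratio: r(k) = (-1) * (k-8) (k+2) / [(k+11) (k+1)] - rational in k, leading ratio (-1); with t_0 = 11/7, classification follows.


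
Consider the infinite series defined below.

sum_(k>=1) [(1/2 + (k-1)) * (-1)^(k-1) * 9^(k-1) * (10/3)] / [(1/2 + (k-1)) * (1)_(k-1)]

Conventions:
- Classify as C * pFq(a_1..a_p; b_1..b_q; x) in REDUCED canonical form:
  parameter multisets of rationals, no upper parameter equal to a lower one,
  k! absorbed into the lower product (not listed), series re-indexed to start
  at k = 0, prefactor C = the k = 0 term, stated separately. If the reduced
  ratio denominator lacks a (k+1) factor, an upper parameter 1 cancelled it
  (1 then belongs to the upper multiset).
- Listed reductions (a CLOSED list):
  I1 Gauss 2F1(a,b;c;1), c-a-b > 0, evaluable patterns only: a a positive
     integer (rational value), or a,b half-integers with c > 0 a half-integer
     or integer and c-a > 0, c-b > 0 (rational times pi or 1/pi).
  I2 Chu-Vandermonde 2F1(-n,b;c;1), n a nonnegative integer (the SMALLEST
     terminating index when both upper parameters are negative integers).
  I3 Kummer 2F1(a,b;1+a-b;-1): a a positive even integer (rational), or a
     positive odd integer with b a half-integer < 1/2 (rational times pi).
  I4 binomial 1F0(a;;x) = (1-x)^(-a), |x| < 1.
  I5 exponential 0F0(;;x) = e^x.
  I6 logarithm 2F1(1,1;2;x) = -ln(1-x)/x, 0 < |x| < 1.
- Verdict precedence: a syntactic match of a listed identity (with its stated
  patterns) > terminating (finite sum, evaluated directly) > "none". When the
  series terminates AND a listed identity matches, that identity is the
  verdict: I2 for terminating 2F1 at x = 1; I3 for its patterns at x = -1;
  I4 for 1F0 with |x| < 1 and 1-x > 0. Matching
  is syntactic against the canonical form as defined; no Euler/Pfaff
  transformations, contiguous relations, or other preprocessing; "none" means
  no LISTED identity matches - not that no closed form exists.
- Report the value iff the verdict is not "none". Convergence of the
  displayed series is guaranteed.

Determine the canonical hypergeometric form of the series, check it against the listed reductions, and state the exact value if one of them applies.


At argument -9: a 0F0 with upper {-}, lower {-}, scaled by C = 10/3. Verdict (x = -9): the exponential series (I5) applies (the 0F0 exponential series at x = -9). Its exact value is (10/3) * e^(-9).

First insight: t_0 being 10/3, k + 1/2 divides numerator and denominator alike; C = 10/3, x = -9 after cancelling.
Step ratio: r(k) = (-9) * 1 / [(k+1)] - rational in k. x = (-9); t_0 = 10/3; negate the roots.


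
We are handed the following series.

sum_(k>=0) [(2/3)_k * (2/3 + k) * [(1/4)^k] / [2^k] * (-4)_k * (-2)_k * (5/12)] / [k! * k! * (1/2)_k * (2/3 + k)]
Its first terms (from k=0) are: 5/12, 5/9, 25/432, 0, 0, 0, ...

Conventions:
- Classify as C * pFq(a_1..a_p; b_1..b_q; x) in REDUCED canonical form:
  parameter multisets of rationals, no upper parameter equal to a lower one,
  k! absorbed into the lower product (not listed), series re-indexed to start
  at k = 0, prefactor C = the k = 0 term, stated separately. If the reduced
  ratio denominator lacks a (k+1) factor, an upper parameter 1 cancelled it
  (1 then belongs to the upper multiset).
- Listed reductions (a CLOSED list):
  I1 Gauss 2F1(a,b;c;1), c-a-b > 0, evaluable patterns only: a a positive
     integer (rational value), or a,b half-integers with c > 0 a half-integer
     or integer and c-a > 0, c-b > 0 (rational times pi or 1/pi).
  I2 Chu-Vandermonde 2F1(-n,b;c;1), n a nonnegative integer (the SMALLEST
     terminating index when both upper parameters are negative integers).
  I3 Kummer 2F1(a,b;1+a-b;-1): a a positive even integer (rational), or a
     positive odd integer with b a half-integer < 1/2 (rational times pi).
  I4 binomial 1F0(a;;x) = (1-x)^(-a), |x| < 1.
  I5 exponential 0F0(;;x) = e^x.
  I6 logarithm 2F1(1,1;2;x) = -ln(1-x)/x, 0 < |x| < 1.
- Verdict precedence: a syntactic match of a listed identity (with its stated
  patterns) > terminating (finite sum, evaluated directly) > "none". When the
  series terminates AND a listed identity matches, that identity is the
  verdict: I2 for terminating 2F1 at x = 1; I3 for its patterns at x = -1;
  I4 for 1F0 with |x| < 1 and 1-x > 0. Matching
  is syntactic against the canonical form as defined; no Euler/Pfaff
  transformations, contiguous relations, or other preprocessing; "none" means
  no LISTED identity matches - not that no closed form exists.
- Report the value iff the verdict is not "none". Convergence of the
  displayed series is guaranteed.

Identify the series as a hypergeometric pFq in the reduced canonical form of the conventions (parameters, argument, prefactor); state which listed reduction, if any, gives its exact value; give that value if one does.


This is 5/12 * 3F2(-4, -2, 2/3; 1/2, 1; 1/8) in reduced canonical form. Verdict: terminating at k = 2: the factor (-2)_k kills every later term; summing the 3 survivors is exact. Sum: 445/432.

Key observation: with t_0 = 5/12, the denominator's factorial ratio (C = 5/12, x = 1/8) is a lower Pochhammer.
Term ratio: r(k) = (1/8) * (k-4) (k-2) (k+2/3) / [(k+1/2) (k+1) (k+1)] ; factor over Q: parameters, x = (1/8), and C = 5/12.


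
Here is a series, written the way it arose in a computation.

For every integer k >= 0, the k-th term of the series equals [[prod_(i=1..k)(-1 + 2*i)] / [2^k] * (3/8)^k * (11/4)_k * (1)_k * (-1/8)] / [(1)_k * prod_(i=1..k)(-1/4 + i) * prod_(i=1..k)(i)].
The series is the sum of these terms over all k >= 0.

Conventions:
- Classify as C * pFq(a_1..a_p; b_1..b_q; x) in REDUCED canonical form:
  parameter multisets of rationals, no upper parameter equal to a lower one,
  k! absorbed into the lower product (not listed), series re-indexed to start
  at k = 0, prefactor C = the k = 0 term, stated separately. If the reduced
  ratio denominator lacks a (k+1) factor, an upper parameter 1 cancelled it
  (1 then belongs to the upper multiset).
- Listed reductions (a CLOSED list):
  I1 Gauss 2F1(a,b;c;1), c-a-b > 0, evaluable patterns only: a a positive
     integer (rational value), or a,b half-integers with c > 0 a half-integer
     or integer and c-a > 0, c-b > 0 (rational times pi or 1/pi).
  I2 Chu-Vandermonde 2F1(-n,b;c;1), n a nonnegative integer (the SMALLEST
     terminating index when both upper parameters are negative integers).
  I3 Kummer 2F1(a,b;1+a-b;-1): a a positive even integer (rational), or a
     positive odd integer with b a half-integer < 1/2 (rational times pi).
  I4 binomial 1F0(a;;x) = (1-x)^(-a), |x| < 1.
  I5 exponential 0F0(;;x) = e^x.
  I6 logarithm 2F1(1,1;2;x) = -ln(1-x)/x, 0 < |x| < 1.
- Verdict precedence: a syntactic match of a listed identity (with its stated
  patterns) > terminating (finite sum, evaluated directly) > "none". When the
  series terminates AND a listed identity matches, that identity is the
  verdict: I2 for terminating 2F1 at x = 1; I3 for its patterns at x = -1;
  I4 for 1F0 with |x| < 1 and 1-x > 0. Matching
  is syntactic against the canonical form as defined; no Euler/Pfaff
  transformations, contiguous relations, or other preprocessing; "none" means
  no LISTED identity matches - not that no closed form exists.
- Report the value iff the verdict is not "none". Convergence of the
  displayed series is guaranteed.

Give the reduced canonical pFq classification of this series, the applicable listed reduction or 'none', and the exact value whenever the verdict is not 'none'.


At argument 3/8: a 2F1 with upper {1/2, 11/4}, lower {3/4}, scaled by C = -1/8. Verdict: none. Every listed pattern misses the 2F1 form at 3/8, upper {1/2, 11/4}.

First insight: from the first term -1/8: the lower running product (C = -1/8, x = 3/8) is a rising factorial.
Step ratio: r(k) = (3/8) * (k+1/2) (k+11/4) / [(k+3/4) (k+1)] - rational in k. x = (3/8); t_0 = -1/8; negate the roots.


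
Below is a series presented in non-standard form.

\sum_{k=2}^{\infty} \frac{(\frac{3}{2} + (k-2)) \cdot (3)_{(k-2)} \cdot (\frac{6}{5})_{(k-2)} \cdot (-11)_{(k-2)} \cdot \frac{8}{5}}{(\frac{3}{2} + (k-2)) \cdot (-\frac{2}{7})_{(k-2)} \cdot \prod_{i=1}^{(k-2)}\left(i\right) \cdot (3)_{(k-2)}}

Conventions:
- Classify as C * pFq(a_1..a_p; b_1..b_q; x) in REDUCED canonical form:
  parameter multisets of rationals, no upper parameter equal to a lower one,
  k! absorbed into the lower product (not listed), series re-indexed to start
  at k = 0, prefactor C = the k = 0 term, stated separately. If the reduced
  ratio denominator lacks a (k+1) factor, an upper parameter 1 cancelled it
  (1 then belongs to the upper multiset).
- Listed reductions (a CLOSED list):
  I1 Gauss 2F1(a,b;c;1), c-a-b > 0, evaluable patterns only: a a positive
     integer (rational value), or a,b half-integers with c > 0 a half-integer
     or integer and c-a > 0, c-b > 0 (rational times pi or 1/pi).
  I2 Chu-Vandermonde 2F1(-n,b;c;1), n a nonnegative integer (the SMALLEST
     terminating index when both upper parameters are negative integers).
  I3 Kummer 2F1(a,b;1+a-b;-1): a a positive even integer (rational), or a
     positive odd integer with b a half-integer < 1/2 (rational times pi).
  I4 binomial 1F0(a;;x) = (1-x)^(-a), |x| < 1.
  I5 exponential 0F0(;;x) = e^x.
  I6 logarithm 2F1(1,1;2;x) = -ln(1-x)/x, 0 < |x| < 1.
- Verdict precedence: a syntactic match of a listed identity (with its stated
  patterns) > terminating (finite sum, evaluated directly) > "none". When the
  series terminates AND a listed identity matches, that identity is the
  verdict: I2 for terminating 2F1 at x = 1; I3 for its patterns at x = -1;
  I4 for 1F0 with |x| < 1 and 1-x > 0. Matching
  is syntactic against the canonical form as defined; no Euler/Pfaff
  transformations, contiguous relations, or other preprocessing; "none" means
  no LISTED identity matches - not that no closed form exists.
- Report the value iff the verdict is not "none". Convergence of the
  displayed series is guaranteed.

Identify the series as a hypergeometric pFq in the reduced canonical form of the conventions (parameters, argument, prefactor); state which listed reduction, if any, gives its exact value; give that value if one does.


This is \frac{8}{5} * 2F1(-11, \frac{6}{5}; -\frac{2}{7}; 1) in reduced canonical form. Verdict: this is Chu-Vandermonde (I2) (terminating 2F1 at x = 1 with n = 11, b = 6/5, c = -\frac{2}{7}). Its exact value is -\frac{10386665141576}{52496337890625}.

Structural cue: from the first term \frac{8}{5}: the factor k + 3/2 cancels (top and bottom), leaving C = 8/5, x = 1.
Term ratio: r(k) = 1 * (k-11) (k+\frac{6}{5}) / [(k-\frac{2}{7}) (k+1)] - poly over poly, x = 1 from leading terms; C = \frac{8}{5} at k = 0.


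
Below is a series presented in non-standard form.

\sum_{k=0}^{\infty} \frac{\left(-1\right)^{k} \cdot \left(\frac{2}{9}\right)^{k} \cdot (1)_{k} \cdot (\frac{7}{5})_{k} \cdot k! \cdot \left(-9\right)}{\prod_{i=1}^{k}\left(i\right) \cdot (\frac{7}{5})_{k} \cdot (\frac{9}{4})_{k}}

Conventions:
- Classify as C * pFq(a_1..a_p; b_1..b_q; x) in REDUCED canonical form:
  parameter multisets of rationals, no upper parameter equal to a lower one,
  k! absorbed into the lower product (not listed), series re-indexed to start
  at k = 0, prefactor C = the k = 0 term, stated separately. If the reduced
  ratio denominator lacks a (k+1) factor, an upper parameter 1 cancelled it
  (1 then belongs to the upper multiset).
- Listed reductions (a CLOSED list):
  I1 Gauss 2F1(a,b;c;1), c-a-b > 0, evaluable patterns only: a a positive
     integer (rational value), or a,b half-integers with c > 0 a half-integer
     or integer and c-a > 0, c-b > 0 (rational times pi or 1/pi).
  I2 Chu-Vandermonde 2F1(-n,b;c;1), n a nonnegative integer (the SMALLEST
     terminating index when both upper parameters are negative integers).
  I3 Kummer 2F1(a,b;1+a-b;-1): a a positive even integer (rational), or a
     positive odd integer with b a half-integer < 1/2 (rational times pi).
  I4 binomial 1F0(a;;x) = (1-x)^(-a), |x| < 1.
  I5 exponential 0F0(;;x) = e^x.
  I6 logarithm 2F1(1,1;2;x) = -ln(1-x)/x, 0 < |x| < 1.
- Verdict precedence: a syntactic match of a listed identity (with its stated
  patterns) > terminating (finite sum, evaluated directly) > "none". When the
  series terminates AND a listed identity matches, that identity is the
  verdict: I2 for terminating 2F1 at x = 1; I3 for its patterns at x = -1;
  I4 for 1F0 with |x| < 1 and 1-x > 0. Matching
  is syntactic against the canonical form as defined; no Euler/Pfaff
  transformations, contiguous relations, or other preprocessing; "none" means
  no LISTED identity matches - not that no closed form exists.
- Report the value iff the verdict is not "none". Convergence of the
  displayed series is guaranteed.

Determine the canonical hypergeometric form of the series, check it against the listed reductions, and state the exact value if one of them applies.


This is -9 * 2F1(1, 1; \frac{9}{4}; -\frac{2}{9}) in reduced canonical form. Verdict: none. Every listed pattern misses the 2F1 form at -\frac{2}{9}, upper {1, 1}.

Key observation: t_0 = -9 here, and the (-1)^k factor (C = -9, x = -2/9) folds into the argument's sign.
Consecutive-term ratio: r(k) = -\frac{2}{9} * (k+1) (k+1) / [(k+\frac{9}{4}) (k+1)] ; factor over Q: parameters, x = -\frac{2}{9}, and C = -9.


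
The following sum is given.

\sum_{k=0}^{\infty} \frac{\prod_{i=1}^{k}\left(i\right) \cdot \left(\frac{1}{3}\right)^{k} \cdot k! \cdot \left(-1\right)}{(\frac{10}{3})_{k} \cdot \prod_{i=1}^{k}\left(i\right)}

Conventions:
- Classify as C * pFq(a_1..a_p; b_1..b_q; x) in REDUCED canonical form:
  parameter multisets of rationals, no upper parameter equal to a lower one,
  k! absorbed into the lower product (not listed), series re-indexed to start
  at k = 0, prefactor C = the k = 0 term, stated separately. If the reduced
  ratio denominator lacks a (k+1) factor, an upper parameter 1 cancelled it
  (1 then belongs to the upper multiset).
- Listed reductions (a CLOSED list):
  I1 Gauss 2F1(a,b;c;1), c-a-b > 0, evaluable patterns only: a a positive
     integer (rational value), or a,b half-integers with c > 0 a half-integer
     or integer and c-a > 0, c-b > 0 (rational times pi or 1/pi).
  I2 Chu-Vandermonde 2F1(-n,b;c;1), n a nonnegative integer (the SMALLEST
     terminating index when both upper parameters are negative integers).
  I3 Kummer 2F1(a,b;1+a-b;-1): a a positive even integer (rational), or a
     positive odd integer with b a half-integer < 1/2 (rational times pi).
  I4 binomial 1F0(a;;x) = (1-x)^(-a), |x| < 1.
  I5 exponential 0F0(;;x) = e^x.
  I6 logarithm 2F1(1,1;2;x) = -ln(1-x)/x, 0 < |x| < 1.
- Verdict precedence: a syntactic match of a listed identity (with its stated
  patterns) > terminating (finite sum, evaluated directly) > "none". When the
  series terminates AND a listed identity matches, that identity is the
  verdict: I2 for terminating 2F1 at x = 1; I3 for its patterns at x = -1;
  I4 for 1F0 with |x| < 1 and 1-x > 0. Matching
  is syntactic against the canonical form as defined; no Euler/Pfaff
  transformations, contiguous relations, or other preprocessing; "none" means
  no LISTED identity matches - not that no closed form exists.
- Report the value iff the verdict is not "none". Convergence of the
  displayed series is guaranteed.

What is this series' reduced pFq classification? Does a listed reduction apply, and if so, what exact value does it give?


Classification (C = -1): 2F1 with upper {1, 1}, lower {\frac{10}{3}}, argument x = \frac{1}{3}. Verdict: none - at argument \frac{1}{3} the multisets {1, 1} ; {\frac{10}{3}} match no listed identity.

Key observation: with t_0 = -1, the factorial ratio (C = -1) (k+a-1)!/(a-1)! is a rising factorial (a)_k.
Term ratio: r(k) = \frac{1}{3} * (k+1) (k+1) / [(k+\frac{10}{3}) (k+1)] - rational in k, leading ratio \frac{1}{3}; with t_0 = -1, classification follows.
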